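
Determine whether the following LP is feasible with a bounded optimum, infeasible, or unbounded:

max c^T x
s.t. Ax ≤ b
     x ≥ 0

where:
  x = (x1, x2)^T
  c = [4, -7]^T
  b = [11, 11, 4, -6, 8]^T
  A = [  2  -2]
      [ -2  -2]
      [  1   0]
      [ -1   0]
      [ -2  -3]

Infeasible (no feasible solution exists)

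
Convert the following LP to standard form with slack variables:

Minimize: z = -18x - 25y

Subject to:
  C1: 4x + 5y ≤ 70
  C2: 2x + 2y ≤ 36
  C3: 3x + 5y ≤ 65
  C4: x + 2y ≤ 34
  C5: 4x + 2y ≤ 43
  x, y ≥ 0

min z = -18x - 25y

s.t.
  4x + 5y + s1 = 70
  2x + 2y + s2 = 36
  3x + 5y + s3 = 65
  x + 2y + s4 = 34
  4x + 2y + s5 = 43
  x, y, s1, s2, s3, s4, s5 ≥ 0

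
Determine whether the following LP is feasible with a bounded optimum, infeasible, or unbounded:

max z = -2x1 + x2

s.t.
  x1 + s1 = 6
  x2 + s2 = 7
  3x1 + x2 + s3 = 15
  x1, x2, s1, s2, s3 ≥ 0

Feasible with a bounded optimal solution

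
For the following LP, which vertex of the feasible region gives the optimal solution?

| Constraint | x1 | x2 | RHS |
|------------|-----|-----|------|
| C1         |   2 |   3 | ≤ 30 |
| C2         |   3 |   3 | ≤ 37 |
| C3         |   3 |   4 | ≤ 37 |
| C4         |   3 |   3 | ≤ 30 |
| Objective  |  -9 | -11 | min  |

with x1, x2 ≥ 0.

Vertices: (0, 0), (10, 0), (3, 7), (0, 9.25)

Evaluate the objective at each vertex of the feasible region:
  z(0, 0) = 0
  z(10, 0) = -90
  z(3, 7) = -104  ←
  z(0, 9.25) = -101.8
The minimum is at x1 = 3, x2 = 7.

(3, 7)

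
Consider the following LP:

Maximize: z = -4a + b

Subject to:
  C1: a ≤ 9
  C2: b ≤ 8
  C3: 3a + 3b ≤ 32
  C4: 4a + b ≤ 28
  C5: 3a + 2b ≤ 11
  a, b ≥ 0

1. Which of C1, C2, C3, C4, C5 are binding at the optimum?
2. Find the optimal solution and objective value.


1. C5
2. a = 0, b = 5.5, z = 5.5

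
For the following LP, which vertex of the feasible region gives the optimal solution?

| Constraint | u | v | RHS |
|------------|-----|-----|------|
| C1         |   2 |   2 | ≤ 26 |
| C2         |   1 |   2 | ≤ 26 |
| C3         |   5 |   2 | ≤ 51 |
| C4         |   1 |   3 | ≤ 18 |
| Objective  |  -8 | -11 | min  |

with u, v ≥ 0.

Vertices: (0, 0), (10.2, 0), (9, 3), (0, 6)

Evaluate the objective at each vertex of the feasible region:
  z(0, 0) = 0
  z(10.2, 0) = -81.6
  z(9, 3) = -105  ←
  z(0, 6) = -66
The minimum is at u = 9, v = 3.

(9, 3)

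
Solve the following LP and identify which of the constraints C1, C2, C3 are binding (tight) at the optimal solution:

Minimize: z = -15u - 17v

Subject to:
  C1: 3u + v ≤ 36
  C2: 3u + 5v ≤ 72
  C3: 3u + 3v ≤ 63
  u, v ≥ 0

At u = 9, v = 9, compute slack b - a·x for each constraint:
  C1: 36 − 36 = 0  (binding)
  C2: 72 − 72 = 0  (binding)
  C3: 63 − 54 = 9  (slack)

Optimal: u = 9, v = 9
Binding: C1, C2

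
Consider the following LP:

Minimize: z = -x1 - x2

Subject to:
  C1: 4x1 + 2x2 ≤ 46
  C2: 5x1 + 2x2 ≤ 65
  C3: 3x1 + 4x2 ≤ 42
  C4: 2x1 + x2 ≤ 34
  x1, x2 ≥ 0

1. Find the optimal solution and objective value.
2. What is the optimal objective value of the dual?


1. x1 = 10, x2 = 3, z = -13
2. -13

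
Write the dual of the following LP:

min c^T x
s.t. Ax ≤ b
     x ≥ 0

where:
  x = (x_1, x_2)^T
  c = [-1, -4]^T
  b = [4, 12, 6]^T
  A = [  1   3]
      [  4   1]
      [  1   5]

Primal min cᵀx s.t. Ax ≤ b, x ≥ 0  →  Dual max −bᵀy s.t. Aᵀy ≥ −c, y ≥ 0.

Maximize: z = -4y1 - 12y2 - 6y3

Subject to:
  y1 + 4y2 + y3 ≥ 1
  3y1 + y2 + 5y3 ≥ 4
  y1, y2, y3 ≥ 0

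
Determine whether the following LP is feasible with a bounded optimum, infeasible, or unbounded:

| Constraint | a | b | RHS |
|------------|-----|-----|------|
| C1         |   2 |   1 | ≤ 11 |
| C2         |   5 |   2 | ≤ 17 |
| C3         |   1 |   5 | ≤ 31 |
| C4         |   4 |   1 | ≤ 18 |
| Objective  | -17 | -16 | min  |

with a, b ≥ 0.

Feasible with a bounded optimal solution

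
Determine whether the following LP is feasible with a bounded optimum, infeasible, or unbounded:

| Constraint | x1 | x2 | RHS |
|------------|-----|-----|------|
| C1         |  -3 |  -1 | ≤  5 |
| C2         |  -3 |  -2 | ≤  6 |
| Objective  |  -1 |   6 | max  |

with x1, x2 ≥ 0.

Unbounded (objective can increase without bound)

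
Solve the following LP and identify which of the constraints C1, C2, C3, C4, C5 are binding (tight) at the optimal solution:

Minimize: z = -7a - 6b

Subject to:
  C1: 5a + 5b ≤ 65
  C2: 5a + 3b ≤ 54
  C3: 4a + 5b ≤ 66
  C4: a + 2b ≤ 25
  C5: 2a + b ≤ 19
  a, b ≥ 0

At a = 6, b = 7, compute slack b - a·x for each constraint:
  C1: 65 − 65 = 0  (binding)
  C2: 54 − 51 = 3  (slack)
  C3: 66 − 59 = 7  (slack)
  C4: 25 − 20 = 5  (slack)
  C5: 19 − 19 = 0  (binding)

Optimal: a = 6, b = 7
Binding: C1, C5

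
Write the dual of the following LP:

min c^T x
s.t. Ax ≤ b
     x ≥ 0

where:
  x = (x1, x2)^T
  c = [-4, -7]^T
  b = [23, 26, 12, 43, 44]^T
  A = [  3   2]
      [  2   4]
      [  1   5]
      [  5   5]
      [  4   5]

Primal min cᵀx s.t. Ax ≤ b, x ≥ 0  →  Dual max −bᵀy s.t. Aᵀy ≥ −c, y ≥ 0.

Maximize: z = -23y1 - 26y2 - 12y3 - 43y4 - 44y5

Subject to:
  3y1 + 2y2 + y3 + 5y4 + 4y5 ≥ 4
  2y1 + 4y2 + 5y3 + 5y4 + 5y5 ≥ 7
  y1, y2, y3, y4, y5 ≥ 0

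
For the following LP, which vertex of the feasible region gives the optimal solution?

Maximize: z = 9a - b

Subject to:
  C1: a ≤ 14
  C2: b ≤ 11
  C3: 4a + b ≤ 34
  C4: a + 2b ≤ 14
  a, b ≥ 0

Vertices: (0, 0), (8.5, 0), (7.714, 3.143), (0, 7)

Evaluate the objective at each vertex of the feasible region:
  z(0, 0) = 0
  z(8.5, 0) = 76.5  ←
  z(7.714, 3.143) = 66.29
  z(0, 7) = -7
The maximum is at a = 8.5, b = 0.

(8.5, 0)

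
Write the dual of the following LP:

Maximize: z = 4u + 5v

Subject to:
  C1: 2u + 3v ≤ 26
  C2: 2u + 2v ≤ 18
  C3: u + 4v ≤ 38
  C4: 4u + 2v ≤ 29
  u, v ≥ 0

Primal max cᵀx s.t. Ax ≤ b, x ≥ 0  →  Dual min bᵀy s.t. Aᵀy ≥ c, y ≥ 0.

Minimize: z = 26y1 + 18y2 + 38y3 + 29y4

Subject to:
  2y1 + 2y2 + y3 + 4y4 ≥ 4
  3y1 + 2y2 + 4y3 + 2y4 ≥ 5
  y1, y2, y3, y4 ≥ 0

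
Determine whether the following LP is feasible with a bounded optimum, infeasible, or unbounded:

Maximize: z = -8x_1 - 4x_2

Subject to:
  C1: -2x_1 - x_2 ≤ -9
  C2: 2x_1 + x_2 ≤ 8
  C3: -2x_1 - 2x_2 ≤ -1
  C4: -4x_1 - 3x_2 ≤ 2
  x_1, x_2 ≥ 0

Infeasible (no feasible solution exists)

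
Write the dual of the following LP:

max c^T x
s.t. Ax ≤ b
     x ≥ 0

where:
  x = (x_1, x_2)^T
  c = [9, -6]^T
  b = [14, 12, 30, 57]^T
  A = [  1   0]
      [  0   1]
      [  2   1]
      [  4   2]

Primal max cᵀx s.t. Ax ≤ b, x ≥ 0  →  Dual min bᵀy s.t. Aᵀy ≥ c, y ≥ 0.

Minimize: z = 14y1 + 12y2 + 30y3 + 57y4

Subject to:
  y1 + 2y3 + 4y4 ≥ 9
  y2 + y3 + 2y4 ≥ -6
  y1, y2, y3, y4 ≥ 0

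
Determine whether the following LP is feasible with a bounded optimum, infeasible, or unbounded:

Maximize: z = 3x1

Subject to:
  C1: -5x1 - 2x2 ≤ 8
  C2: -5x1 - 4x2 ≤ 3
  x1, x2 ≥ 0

Unbounded (objective can increase without bound)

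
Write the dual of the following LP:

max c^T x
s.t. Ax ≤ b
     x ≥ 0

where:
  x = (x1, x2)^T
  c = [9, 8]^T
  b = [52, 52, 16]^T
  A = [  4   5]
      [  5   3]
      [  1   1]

Primal max cᵀx s.t. Ax ≤ b, x ≥ 0  →  Dual min bᵀy s.t. Aᵀy ≥ c, y ≥ 0.

Minimize: z = 52y1 + 52y2 + 16y3

Subject to:
  4y1 + 5y2 + y3 ≥ 9
  5y1 + 3y2 + y3 ≥ 8
  y1, y2, y3 ≥ 0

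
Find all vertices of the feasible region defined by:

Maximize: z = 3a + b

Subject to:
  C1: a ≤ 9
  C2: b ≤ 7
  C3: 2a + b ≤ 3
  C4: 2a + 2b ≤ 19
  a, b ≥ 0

(0, 0), (1.5, 0), (0, 3)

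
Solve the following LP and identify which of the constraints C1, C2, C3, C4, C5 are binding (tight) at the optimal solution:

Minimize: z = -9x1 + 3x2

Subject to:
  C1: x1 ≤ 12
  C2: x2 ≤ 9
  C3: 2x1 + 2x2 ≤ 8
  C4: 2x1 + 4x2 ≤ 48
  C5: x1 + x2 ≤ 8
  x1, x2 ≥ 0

At x1 = 4, x2 = 0, compute slack b - a·x for each constraint:
  C1: 12 − 4 = 8  (slack)
  C2: 9 − 0 = 9  (slack)
  C3: 8 − 8 = 0  (binding)
  C4: 48 − 8 = 40  (slack)
  C5: 8 − 4 = 4  (slack)

Optimal: x1 = 4, x2 = 0
Binding: C3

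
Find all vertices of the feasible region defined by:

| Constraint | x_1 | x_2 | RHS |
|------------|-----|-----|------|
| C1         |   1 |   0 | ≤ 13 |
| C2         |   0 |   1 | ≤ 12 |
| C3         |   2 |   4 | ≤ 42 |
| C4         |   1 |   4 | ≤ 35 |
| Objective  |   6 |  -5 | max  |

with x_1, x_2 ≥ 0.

(0, 0), (13, 0), (13, 4), (7, 7), (0, 8.75)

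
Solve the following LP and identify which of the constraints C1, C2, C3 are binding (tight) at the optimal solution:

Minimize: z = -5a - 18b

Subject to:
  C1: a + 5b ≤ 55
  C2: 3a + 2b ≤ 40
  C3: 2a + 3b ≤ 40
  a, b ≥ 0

At a = 5, b = 10, compute slack b - a·x for each constraint:
  C1: 55 − 55 = 0  (binding)
  C2: 40 − 35 = 5  (slack)
  C3: 40 − 40 = 0  (binding)

Optimal: a = 5, b = 10
Binding: C1, C3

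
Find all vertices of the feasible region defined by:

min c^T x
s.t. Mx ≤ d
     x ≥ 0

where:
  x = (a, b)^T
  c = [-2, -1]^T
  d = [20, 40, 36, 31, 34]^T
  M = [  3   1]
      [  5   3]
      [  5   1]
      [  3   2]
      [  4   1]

(0, 0), (6.667, 0), (5, 5), (0, 13.33)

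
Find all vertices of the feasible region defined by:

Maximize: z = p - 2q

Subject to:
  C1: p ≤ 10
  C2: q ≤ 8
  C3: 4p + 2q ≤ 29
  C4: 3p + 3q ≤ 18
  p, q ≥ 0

(0, 0), (6, 0), (0, 6)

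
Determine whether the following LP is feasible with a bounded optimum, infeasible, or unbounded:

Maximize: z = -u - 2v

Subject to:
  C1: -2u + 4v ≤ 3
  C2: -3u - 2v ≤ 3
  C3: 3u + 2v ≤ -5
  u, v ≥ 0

Infeasible (no feasible solution exists)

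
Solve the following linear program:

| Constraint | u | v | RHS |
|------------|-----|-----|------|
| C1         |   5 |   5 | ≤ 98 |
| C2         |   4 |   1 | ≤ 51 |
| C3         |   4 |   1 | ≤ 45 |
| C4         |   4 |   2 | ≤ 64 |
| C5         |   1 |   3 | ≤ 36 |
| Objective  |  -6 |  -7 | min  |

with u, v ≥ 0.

Evaluate the objective at each vertex of the feasible region:
  z(0, 0) = 0
  z(11.25, 0) = -67.5
  z(9, 9) = -117  ←
  z(0, 12) = -84
The minimum is at u = 9, v = 9.

u = 9, v = 9, z = -117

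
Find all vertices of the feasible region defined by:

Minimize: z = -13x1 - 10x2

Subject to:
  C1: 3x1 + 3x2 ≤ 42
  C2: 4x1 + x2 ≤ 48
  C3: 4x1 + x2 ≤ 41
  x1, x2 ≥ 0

(0, 0), (10.25, 0), (9, 5), (0, 14)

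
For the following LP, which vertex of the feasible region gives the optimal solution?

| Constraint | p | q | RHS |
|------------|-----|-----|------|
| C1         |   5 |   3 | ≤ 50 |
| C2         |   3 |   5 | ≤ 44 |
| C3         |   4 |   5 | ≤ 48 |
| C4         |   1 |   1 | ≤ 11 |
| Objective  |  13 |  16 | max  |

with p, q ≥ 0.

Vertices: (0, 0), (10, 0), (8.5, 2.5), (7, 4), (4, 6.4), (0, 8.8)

Evaluate the objective at each vertex of the feasible region:
  z(0, 0) = 0
  z(10, 0) = 130
  z(8.5, 2.5) = 150.5
  z(7, 4) = 155  ←
  z(4, 6.4) = 154.4
  z(0, 8.8) = 140.8
The maximum is at p = 7, q = 4.

(7, 4)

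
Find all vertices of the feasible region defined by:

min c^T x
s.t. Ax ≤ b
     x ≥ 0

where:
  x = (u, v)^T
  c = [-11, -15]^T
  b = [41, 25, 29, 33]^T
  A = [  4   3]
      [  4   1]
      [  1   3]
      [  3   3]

(0, 0), (6.25, 0), (4.667, 6.333), (2, 9), (0, 9.667)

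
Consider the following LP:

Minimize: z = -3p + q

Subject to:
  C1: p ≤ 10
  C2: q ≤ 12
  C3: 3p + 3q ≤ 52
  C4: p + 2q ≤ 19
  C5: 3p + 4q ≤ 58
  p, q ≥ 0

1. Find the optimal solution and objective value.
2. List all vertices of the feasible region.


1. p = 10, q = 0, z = -30
2. (0, 0), (10, 0), (10, 4.5), (0, 9.5)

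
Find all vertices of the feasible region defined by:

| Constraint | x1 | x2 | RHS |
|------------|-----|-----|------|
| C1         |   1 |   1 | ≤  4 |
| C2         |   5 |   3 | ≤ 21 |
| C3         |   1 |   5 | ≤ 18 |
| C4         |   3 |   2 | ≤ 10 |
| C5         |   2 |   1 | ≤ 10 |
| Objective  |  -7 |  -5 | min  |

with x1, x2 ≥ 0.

(0, 0), (3.333, 0), (2, 2), (0.5, 3.5), (0, 3.6)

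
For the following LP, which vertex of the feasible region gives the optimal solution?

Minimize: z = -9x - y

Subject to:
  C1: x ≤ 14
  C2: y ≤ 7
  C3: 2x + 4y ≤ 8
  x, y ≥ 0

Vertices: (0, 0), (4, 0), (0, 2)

Evaluate the objective at each vertex of the feasible region:
  z(0, 0) = 0
  z(4, 0) = -36  ←
  z(0, 2) = -2
The minimum is at x = 4, y = 0.

(4, 0)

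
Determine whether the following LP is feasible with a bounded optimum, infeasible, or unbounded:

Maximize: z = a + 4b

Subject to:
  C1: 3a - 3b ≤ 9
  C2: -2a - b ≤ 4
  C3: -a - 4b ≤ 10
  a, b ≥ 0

Unbounded (objective can increase without bound)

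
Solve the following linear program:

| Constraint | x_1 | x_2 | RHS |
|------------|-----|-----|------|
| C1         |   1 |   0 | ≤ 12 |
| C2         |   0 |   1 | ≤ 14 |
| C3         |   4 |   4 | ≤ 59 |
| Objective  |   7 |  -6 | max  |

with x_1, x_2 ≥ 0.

Evaluate the objective at each vertex of the feasible region:
  z(0, 0) = 0
  z(12, 0) = 84  ←
  z(12, 2.75) = 67.5
  z(0.75, 14) = -78.75
  z(0, 14) = -84
The maximum is at x_1 = 12, x_2 = 0.

x_1 = 12, x_2 = 0, z = 84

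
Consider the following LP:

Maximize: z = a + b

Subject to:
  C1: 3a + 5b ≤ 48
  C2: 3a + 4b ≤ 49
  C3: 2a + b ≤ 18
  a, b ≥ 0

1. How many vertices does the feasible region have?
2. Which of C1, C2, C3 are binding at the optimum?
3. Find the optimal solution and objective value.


1. 4
2. C1, C3
3. a = 6, b = 6, z = 12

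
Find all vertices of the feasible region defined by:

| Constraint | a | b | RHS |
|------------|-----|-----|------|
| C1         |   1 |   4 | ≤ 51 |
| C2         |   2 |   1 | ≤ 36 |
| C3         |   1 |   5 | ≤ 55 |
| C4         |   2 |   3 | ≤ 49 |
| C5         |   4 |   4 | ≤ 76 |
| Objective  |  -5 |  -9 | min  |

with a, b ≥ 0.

(0, 0), (18, 0), (17, 2), (10, 9), (0, 11)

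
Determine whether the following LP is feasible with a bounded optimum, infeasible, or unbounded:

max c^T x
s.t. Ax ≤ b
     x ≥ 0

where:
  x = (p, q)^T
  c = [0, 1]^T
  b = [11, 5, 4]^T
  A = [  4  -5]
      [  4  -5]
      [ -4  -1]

Unbounded (objective can increase without bound)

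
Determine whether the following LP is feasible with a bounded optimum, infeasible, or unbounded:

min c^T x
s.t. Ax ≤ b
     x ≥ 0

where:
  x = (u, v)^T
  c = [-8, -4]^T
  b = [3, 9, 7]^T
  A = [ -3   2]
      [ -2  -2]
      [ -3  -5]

Unbounded (objective can decrease without bound)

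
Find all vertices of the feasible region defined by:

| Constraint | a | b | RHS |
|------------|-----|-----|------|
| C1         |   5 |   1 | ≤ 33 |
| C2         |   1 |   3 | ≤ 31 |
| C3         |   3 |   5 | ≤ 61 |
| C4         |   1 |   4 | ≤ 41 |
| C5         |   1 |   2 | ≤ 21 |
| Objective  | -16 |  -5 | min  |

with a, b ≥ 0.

(0, 0), (6.6, 0), (5, 8), (1, 10), (0, 10.25)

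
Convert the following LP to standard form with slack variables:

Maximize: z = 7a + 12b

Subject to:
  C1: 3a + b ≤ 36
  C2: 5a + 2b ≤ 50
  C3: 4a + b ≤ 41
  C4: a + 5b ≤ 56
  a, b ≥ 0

max z = 7a + 12b

s.t.
  3a + b + s1 = 36
  5a + 2b + s2 = 50
  4a + b + s3 = 41
  a + 5b + s4 = 56
  a, b, s1, s2, s3, s4 ≥ 0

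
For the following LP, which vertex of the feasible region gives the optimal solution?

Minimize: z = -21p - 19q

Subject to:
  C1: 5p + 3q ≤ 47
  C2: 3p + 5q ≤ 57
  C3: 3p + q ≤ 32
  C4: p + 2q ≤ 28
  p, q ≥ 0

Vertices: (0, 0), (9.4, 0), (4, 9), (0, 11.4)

Evaluate the objective at each vertex of the feasible region:
  z(0, 0) = 0
  z(9.4, 0) = -197.4
  z(4, 9) = -255  ←
  z(0, 11.4) = -216.6
The minimum is at p = 4, q = 9.

(4, 9)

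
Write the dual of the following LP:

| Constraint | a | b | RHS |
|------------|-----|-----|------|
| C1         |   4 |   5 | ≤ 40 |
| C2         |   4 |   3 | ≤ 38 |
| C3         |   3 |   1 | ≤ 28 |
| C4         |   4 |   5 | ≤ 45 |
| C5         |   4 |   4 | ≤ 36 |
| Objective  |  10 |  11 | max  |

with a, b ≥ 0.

Primal max cᵀx s.t. Ax ≤ b, x ≥ 0  →  Dual min bᵀy s.t. Aᵀy ≥ c, y ≥ 0.

Minimize: z = 40y1 + 38y2 + 28y3 + 45y4 + 36y5

Subject to:
  4y1 + 4y2 + 3y3 + 4y4 + 4y5 ≥ 10
  5y1 + 3y2 + y3 + 5y4 + 4y5 ≥ 11
  y1, y2, y3, y4, y5 ≥ 0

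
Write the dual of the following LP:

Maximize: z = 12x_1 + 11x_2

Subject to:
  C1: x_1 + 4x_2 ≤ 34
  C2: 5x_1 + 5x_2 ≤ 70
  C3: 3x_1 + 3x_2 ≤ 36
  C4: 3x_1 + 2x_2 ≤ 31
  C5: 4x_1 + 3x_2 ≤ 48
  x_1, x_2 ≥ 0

Primal max cᵀx s.t. Ax ≤ b, x ≥ 0  →  Dual min bᵀy s.t. Aᵀy ≥ c, y ≥ 0.

Minimize: z = 34y1 + 70y2 + 36y3 + 31y4 + 48y5

Subject to:
  y1 + 5y2 + 3y3 + 3y4 + 4y5 ≥ 12
  4y1 + 5y2 + 3y3 + 2y4 + 3y5 ≥ 11
  y1, y2, y3, y4, y5 ≥ 0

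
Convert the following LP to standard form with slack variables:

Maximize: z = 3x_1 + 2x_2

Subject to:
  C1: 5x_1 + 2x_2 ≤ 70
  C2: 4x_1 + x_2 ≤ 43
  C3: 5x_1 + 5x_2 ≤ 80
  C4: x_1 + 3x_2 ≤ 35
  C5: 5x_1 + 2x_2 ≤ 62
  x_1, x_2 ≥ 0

max z = 3x_1 + 2x_2

s.t.
  5x_1 + 2x_2 + s1 = 70
  4x_1 + x_2 + s2 = 43
  5x_1 + 5x_2 + s3 = 80
  x_1 + 3x_2 + s4 = 35
  5x_1 + 2x_2 + s5 = 62
  x_1, x_2, s1, s2, s3, s4, s5 ≥ 0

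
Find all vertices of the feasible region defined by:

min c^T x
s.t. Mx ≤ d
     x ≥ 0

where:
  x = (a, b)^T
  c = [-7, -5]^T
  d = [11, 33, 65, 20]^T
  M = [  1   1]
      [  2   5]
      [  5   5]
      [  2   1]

(0, 0), (10, 0), (9, 2), (7.333, 3.667), (0, 6.6)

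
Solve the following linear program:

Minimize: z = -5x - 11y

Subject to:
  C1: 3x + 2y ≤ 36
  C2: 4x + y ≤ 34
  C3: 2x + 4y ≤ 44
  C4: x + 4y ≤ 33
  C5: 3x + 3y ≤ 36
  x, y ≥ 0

Evaluate the objective at each vertex of the feasible region:
  z(0, 0) = 0
  z(8.5, 0) = -42.5
  z(7.333, 4.667) = -88
  z(5, 7) = -102  ←
  z(0, 8.25) = -90.75
The minimum is at x = 5, y = 7.

x = 5, y = 7, z = -102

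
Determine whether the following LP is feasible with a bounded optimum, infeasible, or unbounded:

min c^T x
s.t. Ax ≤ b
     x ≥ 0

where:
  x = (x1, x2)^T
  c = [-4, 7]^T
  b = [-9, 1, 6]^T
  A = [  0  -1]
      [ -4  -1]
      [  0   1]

Infeasible (no feasible solution exists)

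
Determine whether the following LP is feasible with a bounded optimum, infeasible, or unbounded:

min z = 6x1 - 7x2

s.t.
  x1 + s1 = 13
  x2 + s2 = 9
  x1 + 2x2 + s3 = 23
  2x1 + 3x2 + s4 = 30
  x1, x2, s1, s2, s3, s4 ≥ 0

Feasible with a bounded optimal solution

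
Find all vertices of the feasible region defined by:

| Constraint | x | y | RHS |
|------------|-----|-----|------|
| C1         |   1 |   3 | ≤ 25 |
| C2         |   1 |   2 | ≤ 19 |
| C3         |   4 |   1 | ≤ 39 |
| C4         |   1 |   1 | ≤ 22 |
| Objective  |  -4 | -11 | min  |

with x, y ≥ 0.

(0, 0), (9.75, 0), (8.429, 5.286), (7, 6), (0, 8.333)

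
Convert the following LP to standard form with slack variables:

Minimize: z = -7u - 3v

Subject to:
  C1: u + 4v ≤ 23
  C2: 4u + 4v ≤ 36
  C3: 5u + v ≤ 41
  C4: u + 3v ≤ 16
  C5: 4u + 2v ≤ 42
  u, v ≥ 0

min z = -7u - 3v

s.t.
  u + 4v + s1 = 23
  4u + 4v + s2 = 36
  5u + v + s3 = 41
  u + 3v + s4 = 16
  4u + 2v + s5 = 42
  u, v, s1, s2, s3, s4, s5 ≥ 0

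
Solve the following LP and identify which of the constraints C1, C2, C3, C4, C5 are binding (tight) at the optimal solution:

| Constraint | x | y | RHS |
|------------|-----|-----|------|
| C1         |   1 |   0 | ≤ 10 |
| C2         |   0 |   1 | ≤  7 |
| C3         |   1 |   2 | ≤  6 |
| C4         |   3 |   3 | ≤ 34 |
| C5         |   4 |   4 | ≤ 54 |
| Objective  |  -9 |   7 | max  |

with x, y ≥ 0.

At x = 0, y = 3, compute slack b - a·x for each constraint:
  C1: 10 − 0 = 10  (slack)
  C2: 7 − 3 = 4  (slack)
  C3: 6 − 6 = 0  (binding)
  C4: 34 − 9 = 25  (slack)
  C5: 54 − 12 = 42  (slack)

Optimal: x = 0, y = 3
Binding: C3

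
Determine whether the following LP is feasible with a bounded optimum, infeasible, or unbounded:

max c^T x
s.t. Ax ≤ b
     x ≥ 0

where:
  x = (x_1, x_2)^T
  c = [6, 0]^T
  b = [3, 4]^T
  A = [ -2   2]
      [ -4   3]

Unbounded (objective can increase without bound)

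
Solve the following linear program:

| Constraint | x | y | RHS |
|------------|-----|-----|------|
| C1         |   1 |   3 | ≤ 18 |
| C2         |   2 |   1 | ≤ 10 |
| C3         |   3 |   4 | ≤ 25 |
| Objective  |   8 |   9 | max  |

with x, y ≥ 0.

Evaluate the objective at each vertex of the feasible region:
  z(0, 0) = 0
  z(5, 0) = 40
  z(3, 4) = 60  ←
  z(0.6, 5.8) = 57
  z(0, 6) = 54
The maximum is at x = 3, y = 4.

x = 3, y = 4, z = 60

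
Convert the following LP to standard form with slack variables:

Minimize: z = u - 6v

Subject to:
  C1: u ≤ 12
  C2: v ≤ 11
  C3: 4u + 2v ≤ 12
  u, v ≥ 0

min z = u - 6v

s.t.
  u + s1 = 12
  v + s2 = 11
  4u + 2v + s3 = 12
  u, v, s1, s2, s3 ≥ 0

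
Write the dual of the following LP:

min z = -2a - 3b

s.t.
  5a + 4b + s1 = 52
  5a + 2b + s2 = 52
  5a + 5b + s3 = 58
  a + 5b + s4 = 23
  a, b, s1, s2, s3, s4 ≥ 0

Primal min cᵀx s.t. Ax ≤ b, x ≥ 0  →  Dual max −bᵀy s.t. Aᵀy ≥ −c, y ≥ 0.

Maximize: z = -52y1 - 52y2 - 58y3 - 23y4

Subject to:
  5y1 + 5y2 + 5y3 + y4 ≥ 2
  4y1 + 2y2 + 5y3 + 5y4 ≥ 3
  y1, y2, y3, y4 ≥ 0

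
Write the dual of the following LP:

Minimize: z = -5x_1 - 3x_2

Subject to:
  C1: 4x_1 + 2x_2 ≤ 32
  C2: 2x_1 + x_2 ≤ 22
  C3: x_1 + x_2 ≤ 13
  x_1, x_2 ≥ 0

Primal min cᵀx s.t. Ax ≤ b, x ≥ 0  →  Dual max −bᵀy s.t. Aᵀy ≥ −c, y ≥ 0.

Maximize: z = -32y1 - 22y2 - 13y3

Subject to:
  4y1 + 2y2 + y3 ≥ 5
  2y1 + y2 + y3 ≥ 3
  y1, y2, y3 ≥ 0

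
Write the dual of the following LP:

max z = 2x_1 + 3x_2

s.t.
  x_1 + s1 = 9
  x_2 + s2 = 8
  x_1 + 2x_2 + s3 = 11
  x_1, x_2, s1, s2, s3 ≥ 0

Primal max cᵀx s.t. Ax ≤ b, x ≥ 0  →  Dual min bᵀy s.t. Aᵀy ≥ c, y ≥ 0.

Minimize: z = 9y1 + 8y2 + 11y3

Subject to:
  y1 + y3 ≥ 2
  y2 + 2y3 ≥ 3
  y1, y2, y3 ≥ 0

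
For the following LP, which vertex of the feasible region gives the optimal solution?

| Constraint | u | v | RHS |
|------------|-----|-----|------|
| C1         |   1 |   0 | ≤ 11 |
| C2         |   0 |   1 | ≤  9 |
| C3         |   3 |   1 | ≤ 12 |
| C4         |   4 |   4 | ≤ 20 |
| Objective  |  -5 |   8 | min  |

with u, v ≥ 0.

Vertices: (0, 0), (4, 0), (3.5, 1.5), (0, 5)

Evaluate the objective at each vertex of the feasible region:
  z(0, 0) = 0
  z(4, 0) = -20  ←
  z(3.5, 1.5) = -5.5
  z(0, 5) = 40
The minimum is at u = 4, v = 0.

(4, 0)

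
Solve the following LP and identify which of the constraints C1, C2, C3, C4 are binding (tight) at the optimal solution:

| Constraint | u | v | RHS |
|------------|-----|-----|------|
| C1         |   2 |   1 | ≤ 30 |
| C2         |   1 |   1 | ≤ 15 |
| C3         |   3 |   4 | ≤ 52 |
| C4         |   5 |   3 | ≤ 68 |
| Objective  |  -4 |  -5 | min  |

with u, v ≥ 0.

At u = 8, v = 7, compute slack b - a·x for each constraint:
  C1: 30 − 23 = 7  (slack)
  C2: 15 − 15 = 0  (binding)
  C3: 52 − 52 = 0  (binding)
  C4: 68 − 61 = 7  (slack)

Optimal: u = 8, v = 7
Binding: C2, C3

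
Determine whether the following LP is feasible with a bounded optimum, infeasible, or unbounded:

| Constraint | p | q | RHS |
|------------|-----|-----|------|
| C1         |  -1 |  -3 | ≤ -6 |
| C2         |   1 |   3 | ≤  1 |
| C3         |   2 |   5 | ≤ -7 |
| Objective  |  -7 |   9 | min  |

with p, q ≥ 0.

Infeasible (no feasible solution exists)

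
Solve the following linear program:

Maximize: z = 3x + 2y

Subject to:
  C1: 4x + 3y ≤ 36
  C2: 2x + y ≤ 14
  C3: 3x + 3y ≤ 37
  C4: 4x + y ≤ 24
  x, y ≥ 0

Evaluate the objective at each vertex of the feasible region:
  z(0, 0) = 0
  z(6, 0) = 18
  z(5, 4) = 23
  z(3, 8) = 25  ←
  z(0, 12) = 24
The maximum is at x = 3, y = 8.

x = 3, y = 8, z = 25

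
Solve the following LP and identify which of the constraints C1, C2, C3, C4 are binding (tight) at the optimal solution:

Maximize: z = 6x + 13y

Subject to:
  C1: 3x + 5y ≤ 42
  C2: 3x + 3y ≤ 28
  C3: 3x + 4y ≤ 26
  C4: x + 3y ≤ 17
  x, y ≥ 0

At x = 2, y = 5, compute slack b - a·x for each constraint:
  C1: 42 − 31 = 11  (slack)
  C2: 28 − 21 = 7  (slack)
  C3: 26 − 26 = 0  (binding)
  C4: 17 − 17 = 0  (binding)

Optimal: x = 2, y = 5
Binding: C3, C4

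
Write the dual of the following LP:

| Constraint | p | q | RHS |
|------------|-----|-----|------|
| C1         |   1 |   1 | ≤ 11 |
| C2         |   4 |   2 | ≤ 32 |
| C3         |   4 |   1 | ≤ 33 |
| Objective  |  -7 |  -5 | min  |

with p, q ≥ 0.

Primal min cᵀx s.t. Ax ≤ b, x ≥ 0  →  Dual max −bᵀy s.t. Aᵀy ≥ −c, y ≥ 0.

Maximize: z = -11y1 - 32y2 - 33y3

Subject to:
  y1 + 4y2 + 4y3 ≥ 7
  y1 + 2y2 + y3 ≥ 5
  y1, y2, y3 ≥ 0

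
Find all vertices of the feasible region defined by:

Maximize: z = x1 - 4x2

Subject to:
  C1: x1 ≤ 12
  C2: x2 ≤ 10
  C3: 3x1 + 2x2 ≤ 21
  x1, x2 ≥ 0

(0, 0), (7, 0), (0.3333, 10), (0, 10)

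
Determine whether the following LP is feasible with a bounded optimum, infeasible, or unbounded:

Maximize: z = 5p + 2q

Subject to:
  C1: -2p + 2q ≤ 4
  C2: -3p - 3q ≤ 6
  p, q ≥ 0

Unbounded (objective can increase without bound)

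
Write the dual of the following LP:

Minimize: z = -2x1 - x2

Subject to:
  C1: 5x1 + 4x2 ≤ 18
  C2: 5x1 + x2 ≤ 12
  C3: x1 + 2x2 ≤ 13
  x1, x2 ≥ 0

Primal min cᵀx s.t. Ax ≤ b, x ≥ 0  →  Dual max −bᵀy s.t. Aᵀy ≥ −c, y ≥ 0.

Maximize: z = -18y1 - 12y2 - 13y3

Subject to:
  5y1 + 5y2 + y3 ≥ 2
  4y1 + y2 + 2y3 ≥ 1
  y1, y2, y3 ≥ 0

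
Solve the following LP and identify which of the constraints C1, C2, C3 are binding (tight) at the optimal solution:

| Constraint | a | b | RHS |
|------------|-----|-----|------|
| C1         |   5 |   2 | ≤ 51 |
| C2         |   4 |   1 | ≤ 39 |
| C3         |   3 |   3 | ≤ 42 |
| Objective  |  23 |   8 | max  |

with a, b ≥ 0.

At a = 9, b = 3, compute slack b - a·x for each constraint:
  C1: 51 − 51 = 0  (binding)
  C2: 39 − 39 = 0  (binding)
  C3: 42 − 36 = 6  (slack)

Optimal: a = 9, b = 3
Binding: C1, C2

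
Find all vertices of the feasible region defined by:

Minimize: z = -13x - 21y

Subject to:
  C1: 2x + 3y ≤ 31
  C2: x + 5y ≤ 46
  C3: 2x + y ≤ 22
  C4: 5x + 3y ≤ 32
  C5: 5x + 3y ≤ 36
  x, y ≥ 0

(0, 0), (6.4, 0), (1, 9), (0, 9.2)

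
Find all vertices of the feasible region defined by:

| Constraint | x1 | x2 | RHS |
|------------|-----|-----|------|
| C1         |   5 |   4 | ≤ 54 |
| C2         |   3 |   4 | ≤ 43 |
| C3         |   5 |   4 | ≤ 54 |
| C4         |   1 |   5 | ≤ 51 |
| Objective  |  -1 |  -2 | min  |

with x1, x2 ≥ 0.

(0, 0), (10.8, 0), (5.5, 6.625), (1, 10), (0, 10.2)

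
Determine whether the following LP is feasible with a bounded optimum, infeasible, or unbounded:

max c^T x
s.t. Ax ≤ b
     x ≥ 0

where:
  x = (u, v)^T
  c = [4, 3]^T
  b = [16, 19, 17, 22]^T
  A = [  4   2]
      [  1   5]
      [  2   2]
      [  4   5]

Feasible with a bounded optimal solution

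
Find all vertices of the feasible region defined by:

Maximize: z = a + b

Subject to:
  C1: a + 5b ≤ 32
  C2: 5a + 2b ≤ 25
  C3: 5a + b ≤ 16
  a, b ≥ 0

(0, 0), (3.2, 0), (2, 6), (0, 6.4)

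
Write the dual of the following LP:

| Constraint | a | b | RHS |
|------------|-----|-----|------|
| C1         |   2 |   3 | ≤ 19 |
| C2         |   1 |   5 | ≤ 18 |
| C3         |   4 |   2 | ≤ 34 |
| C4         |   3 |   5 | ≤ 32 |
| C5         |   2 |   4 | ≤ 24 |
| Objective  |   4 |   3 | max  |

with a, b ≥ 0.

Primal max cᵀx s.t. Ax ≤ b, x ≥ 0  →  Dual min bᵀy s.t. Aᵀy ≥ c, y ≥ 0.

Minimize: z = 19y1 + 18y2 + 34y3 + 32y4 + 24y5

Subject to:
  2y1 + y2 + 4y3 + 3y4 + 2y5 ≥ 4
  3y1 + 5y2 + 2y3 + 5y4 + 4y5 ≥ 3
  y1, y2, y3, y4, y5 ≥ 0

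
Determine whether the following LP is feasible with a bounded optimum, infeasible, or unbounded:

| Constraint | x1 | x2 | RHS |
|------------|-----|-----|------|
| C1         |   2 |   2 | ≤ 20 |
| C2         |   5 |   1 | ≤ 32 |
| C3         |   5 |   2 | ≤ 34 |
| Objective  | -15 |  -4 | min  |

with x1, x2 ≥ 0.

Feasible with a bounded optimal solution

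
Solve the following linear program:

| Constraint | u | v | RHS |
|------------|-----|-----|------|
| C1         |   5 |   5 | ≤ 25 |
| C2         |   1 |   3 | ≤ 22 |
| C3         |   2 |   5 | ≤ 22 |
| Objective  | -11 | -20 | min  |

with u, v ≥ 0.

Evaluate the objective at each vertex of the feasible region:
  z(0, 0) = 0
  z(5, 0) = -55
  z(1, 4) = -91  ←
  z(0, 4.4) = -88
The minimum is at u = 1, v = 4.

u = 1, v = 4, z = -91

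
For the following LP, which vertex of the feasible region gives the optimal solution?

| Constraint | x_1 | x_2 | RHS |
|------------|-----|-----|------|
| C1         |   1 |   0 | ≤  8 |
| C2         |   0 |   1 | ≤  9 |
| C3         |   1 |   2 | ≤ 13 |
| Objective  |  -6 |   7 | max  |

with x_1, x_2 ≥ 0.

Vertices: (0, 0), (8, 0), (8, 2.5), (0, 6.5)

Evaluate the objective at each vertex of the feasible region:
  z(0, 0) = 0
  z(8, 0) = -48
  z(8, 2.5) = -30.5
  z(0, 6.5) = 45.5  ←
The maximum is at x_1 = 0, x_2 = 6.5.

(0, 6.5)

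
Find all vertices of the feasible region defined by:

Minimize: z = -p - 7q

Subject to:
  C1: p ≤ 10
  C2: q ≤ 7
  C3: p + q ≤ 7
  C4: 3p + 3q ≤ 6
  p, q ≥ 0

(0, 0), (2, 0), (0, 2)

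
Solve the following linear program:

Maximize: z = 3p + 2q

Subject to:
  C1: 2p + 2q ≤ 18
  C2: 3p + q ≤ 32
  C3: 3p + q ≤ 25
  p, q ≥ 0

Evaluate the objective at each vertex of the feasible region:
  z(0, 0) = 0
  z(8.333, 0) = 25
  z(8, 1) = 26  ←
  z(0, 9) = 18
The maximum is at p = 8, q = 1.

p = 8, q = 1, z = 26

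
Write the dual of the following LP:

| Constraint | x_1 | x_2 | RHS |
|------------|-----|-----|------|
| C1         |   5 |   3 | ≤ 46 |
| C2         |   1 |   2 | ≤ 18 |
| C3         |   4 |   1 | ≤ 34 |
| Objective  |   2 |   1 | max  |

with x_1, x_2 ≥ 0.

Primal max cᵀx s.t. Ax ≤ b, x ≥ 0  →  Dual min bᵀy s.t. Aᵀy ≥ c, y ≥ 0.

Minimize: z = 46y1 + 18y2 + 34y3

Subject to:
  5y1 + y2 + 4y3 ≥ 2
  3y1 + 2y2 + y3 ≥ 1
  y1, y2, y3 ≥ 0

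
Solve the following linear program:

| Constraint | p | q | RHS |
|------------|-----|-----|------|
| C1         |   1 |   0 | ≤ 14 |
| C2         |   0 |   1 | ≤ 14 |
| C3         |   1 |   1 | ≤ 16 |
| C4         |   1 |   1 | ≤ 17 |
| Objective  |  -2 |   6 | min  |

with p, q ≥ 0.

Evaluate the objective at each vertex of the feasible region:
  z(0, 0) = 0
  z(14, 0) = -28  ←
  z(14, 2) = -16
  z(2, 14) = 80
  z(0, 14) = 84
The minimum is at p = 14, q = 0.

p = 14, q = 0, z = -28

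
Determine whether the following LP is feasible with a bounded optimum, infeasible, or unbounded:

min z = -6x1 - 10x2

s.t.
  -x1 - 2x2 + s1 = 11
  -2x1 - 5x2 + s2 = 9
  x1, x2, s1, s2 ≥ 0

Unbounded (objective can decrease without bound)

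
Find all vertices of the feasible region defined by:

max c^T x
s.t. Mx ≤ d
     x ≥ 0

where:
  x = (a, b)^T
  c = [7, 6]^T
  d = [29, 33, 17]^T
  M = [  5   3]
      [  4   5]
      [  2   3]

(0, 0), (5.8, 0), (4, 3), (0, 5.667)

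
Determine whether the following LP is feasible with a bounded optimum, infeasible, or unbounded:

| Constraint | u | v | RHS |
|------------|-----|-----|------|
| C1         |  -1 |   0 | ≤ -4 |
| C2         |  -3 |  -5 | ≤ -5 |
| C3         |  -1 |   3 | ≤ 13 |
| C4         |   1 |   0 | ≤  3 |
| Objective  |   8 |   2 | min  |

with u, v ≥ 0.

Infeasible (no feasible solution exists)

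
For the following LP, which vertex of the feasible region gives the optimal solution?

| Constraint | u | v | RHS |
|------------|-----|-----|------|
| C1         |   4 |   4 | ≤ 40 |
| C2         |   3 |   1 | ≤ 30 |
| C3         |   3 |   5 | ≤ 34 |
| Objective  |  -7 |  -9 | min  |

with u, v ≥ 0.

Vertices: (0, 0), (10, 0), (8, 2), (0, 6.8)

Evaluate the objective at each vertex of the feasible region:
  z(0, 0) = 0
  z(10, 0) = -70
  z(8, 2) = -74  ←
  z(0, 6.8) = -61.2
The minimum is at u = 8, v = 2.

(8, 2)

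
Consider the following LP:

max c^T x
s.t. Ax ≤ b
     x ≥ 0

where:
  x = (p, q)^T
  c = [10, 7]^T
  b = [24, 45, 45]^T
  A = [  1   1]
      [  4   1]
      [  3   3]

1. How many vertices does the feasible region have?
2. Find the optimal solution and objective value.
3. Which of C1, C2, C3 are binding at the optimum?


1. 4
2. p = 10, q = 5, z = 135
3. C2, C3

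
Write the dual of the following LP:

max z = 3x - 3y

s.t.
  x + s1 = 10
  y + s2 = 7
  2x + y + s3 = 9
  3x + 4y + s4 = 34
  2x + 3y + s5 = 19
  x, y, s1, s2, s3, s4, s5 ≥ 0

Primal max cᵀx s.t. Ax ≤ b, x ≥ 0  →  Dual min bᵀy s.t. Aᵀy ≥ c, y ≥ 0.

Minimize: z = 10y1 + 7y2 + 9y3 + 34y4 + 19y5

Subject to:
  y1 + 2y3 + 3y4 + 2y5 ≥ 3
  y2 + y3 + 4y4 + 3y5 ≥ -3
  y1, y2, y3, y4, y5 ≥ 0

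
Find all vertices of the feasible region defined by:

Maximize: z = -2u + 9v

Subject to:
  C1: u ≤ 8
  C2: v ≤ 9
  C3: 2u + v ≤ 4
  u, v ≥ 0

(0, 0), (2, 0), (0, 4)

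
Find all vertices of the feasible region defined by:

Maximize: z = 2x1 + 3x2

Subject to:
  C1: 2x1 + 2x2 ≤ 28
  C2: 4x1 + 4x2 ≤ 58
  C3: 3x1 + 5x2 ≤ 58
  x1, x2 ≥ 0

(0, 0), (14, 0), (6, 8), (0, 11.6)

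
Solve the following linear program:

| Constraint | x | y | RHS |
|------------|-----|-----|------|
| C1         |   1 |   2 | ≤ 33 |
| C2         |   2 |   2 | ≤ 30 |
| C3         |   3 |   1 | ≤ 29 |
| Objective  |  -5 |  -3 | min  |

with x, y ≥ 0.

Evaluate the objective at each vertex of the feasible region:
  z(0, 0) = 0
  z(9.667, 0) = -48.33
  z(7, 8) = -59  ←
  z(0, 15) = -45
The minimum is at x = 7, y = 8.

x = 7, y = 8, z = -59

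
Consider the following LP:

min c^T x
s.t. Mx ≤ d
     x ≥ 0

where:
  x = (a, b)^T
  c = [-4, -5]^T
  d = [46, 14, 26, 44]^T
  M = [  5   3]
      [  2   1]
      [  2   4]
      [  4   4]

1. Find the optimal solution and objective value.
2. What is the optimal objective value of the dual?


1. a = 5, b = 4, z = -40
2. -40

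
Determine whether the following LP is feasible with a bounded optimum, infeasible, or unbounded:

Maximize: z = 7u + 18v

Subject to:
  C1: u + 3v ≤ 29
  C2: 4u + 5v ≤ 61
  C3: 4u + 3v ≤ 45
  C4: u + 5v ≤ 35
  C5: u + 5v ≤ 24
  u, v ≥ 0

Feasible with a bounded optimal solution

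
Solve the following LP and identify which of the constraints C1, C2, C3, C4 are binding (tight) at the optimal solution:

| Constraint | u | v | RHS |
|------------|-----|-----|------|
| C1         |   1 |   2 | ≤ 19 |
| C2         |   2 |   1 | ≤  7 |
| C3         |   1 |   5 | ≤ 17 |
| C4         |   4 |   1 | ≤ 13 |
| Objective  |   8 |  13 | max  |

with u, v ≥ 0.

At u = 2, v = 3, compute slack b - a·x for each constraint:
  C1: 19 − 8 = 11  (slack)
  C2: 7 − 7 = 0  (binding)
  C3: 17 − 17 = 0  (binding)
  C4: 13 − 11 = 2  (slack)

Optimal: u = 2, v = 3
Binding: C2, C3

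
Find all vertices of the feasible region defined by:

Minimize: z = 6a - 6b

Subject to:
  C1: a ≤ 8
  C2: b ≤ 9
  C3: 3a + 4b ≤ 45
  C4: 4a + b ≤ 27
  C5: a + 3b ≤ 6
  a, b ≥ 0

(0, 0), (6, 0), (0, 2)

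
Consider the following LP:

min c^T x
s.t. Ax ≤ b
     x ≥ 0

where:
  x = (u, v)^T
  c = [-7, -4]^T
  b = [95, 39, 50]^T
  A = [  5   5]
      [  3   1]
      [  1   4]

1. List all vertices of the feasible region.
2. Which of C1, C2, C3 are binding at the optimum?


1. (0, 0), (13, 0), (10, 9), (8.667, 10.33), (0, 12.5)
2. C1, C2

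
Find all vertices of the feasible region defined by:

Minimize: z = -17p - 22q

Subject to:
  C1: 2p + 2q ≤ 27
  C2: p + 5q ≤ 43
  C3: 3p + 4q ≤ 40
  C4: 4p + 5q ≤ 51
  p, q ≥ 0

(0, 0), (12.75, 0), (4, 7), (2.545, 8.091), (0, 8.6)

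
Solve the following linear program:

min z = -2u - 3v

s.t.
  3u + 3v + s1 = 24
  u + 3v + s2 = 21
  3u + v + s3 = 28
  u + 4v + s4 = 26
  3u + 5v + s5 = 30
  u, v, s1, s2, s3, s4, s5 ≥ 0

Evaluate the objective at each vertex of the feasible region:
  z(0, 0) = 0
  z(8, 0) = -16
  z(5, 3) = -19  ←
  z(0, 6) = -18
The minimum is at u = 5, v = 3.

u = 5, v = 3, z = -19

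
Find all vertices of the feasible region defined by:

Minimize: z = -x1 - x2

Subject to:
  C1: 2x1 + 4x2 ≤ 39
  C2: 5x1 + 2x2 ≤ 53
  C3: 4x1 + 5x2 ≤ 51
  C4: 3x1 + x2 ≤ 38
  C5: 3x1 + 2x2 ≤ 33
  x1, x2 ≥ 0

(0, 0), (10.6, 0), (10, 1.5), (9, 3), (1.5, 9), (0, 9.75)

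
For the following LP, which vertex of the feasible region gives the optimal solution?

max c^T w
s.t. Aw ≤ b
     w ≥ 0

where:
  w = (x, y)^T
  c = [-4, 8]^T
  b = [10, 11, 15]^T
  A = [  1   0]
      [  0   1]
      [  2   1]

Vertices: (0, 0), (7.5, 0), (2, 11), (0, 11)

Evaluate the objective at each vertex of the feasible region:
  z(0, 0) = 0
  z(7.5, 0) = -30
  z(2, 11) = 80
  z(0, 11) = 88  ←
The maximum is at x = 0, y = 11.

(0, 11)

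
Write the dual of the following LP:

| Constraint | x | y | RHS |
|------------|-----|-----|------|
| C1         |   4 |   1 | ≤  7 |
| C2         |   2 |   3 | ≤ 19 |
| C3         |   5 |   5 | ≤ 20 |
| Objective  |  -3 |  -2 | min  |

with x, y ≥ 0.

Primal min cᵀx s.t. Ax ≤ b, x ≥ 0  →  Dual max −bᵀy s.t. Aᵀy ≥ −c, y ≥ 0.

Maximize: z = -7y1 - 19y2 - 20y3

Subject to:
  4y1 + 2y2 + 5y3 ≥ 3
  y1 + 3y2 + 5y3 ≥ 2
  y1, y2, y3 ≥ 0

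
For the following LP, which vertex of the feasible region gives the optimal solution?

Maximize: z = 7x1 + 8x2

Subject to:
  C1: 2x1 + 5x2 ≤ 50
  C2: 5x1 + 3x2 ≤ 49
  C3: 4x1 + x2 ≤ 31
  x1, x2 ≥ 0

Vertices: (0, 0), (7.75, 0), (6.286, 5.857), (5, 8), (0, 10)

Evaluate the objective at each vertex of the feasible region:
  z(0, 0) = 0
  z(7.75, 0) = 54.25
  z(6.286, 5.857) = 90.86
  z(5, 8) = 99  ←
  z(0, 10) = 80
The maximum is at x1 = 5, x2 = 8.

(5, 8)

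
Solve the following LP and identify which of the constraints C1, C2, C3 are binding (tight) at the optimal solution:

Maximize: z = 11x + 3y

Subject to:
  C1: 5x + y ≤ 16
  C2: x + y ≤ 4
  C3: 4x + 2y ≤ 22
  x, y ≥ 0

At x = 3, y = 1, compute slack b - a·x for each constraint:
  C1: 16 − 16 = 0  (binding)
  C2: 4 − 4 = 0  (binding)
  C3: 22 − 14 = 8  (slack)

Optimal: x = 3, y = 1
Binding: C1, C2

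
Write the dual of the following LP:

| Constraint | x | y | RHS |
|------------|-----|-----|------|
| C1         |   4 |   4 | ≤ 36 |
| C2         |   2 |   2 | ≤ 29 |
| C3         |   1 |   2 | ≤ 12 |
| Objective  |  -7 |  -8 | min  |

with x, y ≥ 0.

Primal min cᵀx s.t. Ax ≤ b, x ≥ 0  →  Dual max −bᵀy s.t. Aᵀy ≥ −c, y ≥ 0.

Maximize: z = -36y1 - 29y2 - 12y3

Subject to:
  4y1 + 2y2 + y3 ≥ 7
  4y1 + 2y2 + 2y3 ≥ 8
  y1, y2, y3 ≥ 0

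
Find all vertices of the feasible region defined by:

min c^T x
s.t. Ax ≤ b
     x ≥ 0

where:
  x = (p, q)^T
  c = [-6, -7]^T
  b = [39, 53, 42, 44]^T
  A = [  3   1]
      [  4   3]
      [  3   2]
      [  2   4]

(0, 0), (13, 0), (12.8, 0.6), (8, 7), (0, 11)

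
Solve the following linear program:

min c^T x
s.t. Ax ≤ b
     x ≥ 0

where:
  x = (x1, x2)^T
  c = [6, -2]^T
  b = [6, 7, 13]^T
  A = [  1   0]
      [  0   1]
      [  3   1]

Evaluate the objective at each vertex of the feasible region:
  z(0, 0) = 0
  z(4.333, 0) = 26
  z(2, 7) = -2
  z(0, 7) = -14  ←
The minimum is at x1 = 0, x2 = 7.

x1 = 0, x2 = 7, z = -14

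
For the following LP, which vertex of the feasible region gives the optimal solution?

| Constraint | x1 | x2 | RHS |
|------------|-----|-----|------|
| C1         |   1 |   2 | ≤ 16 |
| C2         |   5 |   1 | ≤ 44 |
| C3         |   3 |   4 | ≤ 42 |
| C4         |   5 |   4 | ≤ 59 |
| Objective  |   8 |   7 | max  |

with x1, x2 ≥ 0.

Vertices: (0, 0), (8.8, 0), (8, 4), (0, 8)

Evaluate the objective at each vertex of the feasible region:
  z(0, 0) = 0
  z(8.8, 0) = 70.4
  z(8, 4) = 92  ←
  z(0, 8) = 56
The maximum is at x1 = 8, x2 = 4.

(8, 4)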